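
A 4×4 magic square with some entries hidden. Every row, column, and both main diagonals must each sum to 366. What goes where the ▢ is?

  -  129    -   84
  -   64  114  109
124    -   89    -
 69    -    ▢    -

104

Row 2 needs 366; the known cells sum to 287, so (2,1) = 79.
From column 1, 366 − (79 + 124 + 69) gives (1,1) = 94.
Main diagonal needs 366; the known cells sum to 247, so (4,4) = 119.
Using anti-diagonal: 84 + 114 + 69 + ? → (3,2) = 366 − 267 = 99.
Row 1: 94 + 129 + 84 + ? = 366, so (1,3) = 59.
The remaining cell in row 3 is (3,4) = 366 − 312 = 54.
The remaining cell in column 2 is (4,2) = 366 − 292 = 74.
Using column 3: 59 + 114 + 89 + ? → (4,3) = 366 − 262 = 104.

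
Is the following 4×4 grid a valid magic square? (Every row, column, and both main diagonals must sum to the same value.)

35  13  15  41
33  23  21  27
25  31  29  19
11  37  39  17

Yes

Row 1: 35 + 13 + 15 + 41 = 104.
Row 2: 33 + 23 + 21 + 27 = 104.
Row 3: 25 + 31 + 29 + 19 = 104.
Row 4: 11 + 37 + 39 + 17 = 104.
Column 1: 35 + 33 + 25 + 11 = 104.
Column 2: 13 + 23 + 31 + 37 = 104.
Column 3: 15 + 21 + 29 + 39 = 104.
Column 4: 41 + 27 + 19 + 17 = 104.
Main diagonal: 35 + 23 + 29 + 17 = 104.
Anti-diagonal: 41 + 21 + 31 + 11 = 104.
All lines sum to 104.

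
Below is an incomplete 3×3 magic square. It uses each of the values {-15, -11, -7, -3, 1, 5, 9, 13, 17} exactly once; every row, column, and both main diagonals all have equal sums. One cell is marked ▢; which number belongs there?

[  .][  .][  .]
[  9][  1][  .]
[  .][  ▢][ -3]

The 9 entries sum to 9, so each line sums to 9/3 = 3.
Row 2 must total 3; the given cells sum to 10, so (2,3) = -7.
Column 3 must total 3; the given cells sum to -10, so (1,3) = 13.
Main diagonal needs 3; the known cells sum to -2, so (1,1) = 5.
Using anti-diagonal: 13 + 1 + ? → (3,1) = 3 − 14 = -11.
From row 1, 3 − (5 + 13) gives (1,2) = -15.
From row 3, 3 − (-11 + (-3)) gives (3,2) = 17.

17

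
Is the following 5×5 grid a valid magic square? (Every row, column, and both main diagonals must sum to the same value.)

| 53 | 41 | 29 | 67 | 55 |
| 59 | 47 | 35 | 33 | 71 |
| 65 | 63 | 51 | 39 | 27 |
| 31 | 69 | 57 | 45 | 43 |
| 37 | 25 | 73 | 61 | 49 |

Yes

Row 1: 53 + 41 + 29 + 67 + 55 = 245.
Row 2: 59 + 47 + 35 + 33 + 71 = 245.
Row 3: 65 + 63 + 51 + 39 + 27 = 245.
Row 4: 31 + 69 + 57 + 45 + 43 = 245.
Row 5: 37 + 25 + 73 + 61 + 49 = 245.
Column 1: 53 + 59 + 65 + 31 + 37 = 245.
Column 2: 41 + 47 + 63 + 69 + 25 = 245.
Column 3: 29 + 35 + 51 + 57 + 73 = 245.
Column 4: 67 + 33 + 39 + 45 + 61 = 245.
Column 5: 55 + 71 + 27 + 43 + 49 = 245.
Main diagonal: 53 + 47 + 51 + 45 + 49 = 245.
Anti-diagonal: 55 + 33 + 51 + 69 + 37 = 245.
All lines sum to 245.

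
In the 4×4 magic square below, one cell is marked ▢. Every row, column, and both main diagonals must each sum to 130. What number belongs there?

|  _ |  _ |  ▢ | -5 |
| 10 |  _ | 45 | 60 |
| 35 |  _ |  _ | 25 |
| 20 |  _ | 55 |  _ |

30

From row 2, 130 − (10 + 45 + 60) gives (2,2) = 15.
Using column 1: 10 + 35 + 20 + ? → (1,1) = 130 − 65 = 65.
Using column 4: -5 + 60 + 25 + ? → (4,4) = 130 − 80 = 50.
Main diagonal: 65 + 15 + 50 + ? = 130, so (3,3) = 0.
Anti-diagonal must total 130; the given cells sum to 60, so (3,2) = 70.
Row 4 needs 130; the known cells sum to 125, so (4,2) = 5.
From column 2, 130 − (15 + 70 + 5) gives (1,2) = 40.
Column 3 must total 130; the given cells sum to 100, so (1,3) = 30.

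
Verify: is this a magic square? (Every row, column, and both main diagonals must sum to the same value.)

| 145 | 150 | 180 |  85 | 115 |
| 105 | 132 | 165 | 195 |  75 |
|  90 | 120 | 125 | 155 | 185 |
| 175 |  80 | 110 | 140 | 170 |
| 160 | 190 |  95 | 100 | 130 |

Row 1: 145 + 150 + 180 + 85 + 115 = 675.
Row 2: 105 + 132 + 165 + 195 + 75 = 672.
Row 3: 90 + 120 + 125 + 155 + 185 = 675.
Row 4: 175 + 80 + 110 + 140 + 170 = 675.
Row 5: 160 + 190 + 95 + 100 + 130 = 675.
Column 1: 145 + 105 + 90 + 175 + 160 = 675.
Column 2: 150 + 132 + 120 + 80 + 190 = 672.
Column 3: 180 + 165 + 125 + 110 + 95 = 675.
Column 4: 85 + 195 + 155 + 140 + 100 = 675.
Column 5: 115 + 75 + 185 + 170 + 130 = 675.
Main diagonal: 145 + 132 + 125 + 140 + 130 = 672.
Anti-diagonal: 115 + 195 + 125 + 80 + 160 = 675.

No — row 5 sums to 675 but column 2 sums to 672.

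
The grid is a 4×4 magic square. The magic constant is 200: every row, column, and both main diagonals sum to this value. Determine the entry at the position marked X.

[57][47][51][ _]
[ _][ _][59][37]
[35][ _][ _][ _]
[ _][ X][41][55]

Using row 1: 57 + 47 + 51 + ? → (1,4) = 200 − 155 = 45.
The remaining cell in column 3 is (3,3) = 200 − 151 = 49.
Column 4 must total 200; the given cells sum to 137, so (3,4) = 63.
Main diagonal must total 200; the given cells sum to 161, so (2,2) = 39.
Row 2 must total 200; the given cells sum to 135, so (2,1) = 65.
Row 3 needs 200; the known cells sum to 147, so (3,2) = 53.
Column 1 needs 200; the known cells sum to 157, so (4,1) = 43.
The remaining cell in column 2 is (4,2) = 200 − 139 = 61.

61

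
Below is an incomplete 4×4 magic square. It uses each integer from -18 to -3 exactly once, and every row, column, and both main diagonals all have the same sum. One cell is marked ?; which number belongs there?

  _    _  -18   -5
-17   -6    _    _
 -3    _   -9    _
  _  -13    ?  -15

-4

The entries are -18 through -3, which sum to -168, so each line sums to -168/4 = -42.
From main diagonal, -42 − (-6 + (-9) + (-15)) gives (1,1) = -12.
Row 1 needs -42; the known cells sum to -35, so (1,2) = -7.
Column 1 needs -42; the known cells sum to -32, so (4,1) = -10.
Column 2: -7 + (-6) + (-13) + ? = -42, so (3,2) = -16.
Anti-diagonal must total -42; the given cells sum to -31, so (2,3) = -11.
Row 2: -17 + (-6) + (-11) + ? = -42, so (2,4) = -8.
Row 3 must total -42; the given cells sum to -28, so (3,4) = -14.
Row 4 must total -42; the given cells sum to -38, so (4,3) = -4.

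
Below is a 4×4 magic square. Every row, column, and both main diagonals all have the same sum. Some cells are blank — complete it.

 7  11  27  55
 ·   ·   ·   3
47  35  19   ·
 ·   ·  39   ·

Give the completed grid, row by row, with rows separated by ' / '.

Row 1 is already complete: 7 + 11 + 27 + 55 = 100, so that is the magic constant.
The remaining cell in row 3 is (3,4) = 100 − 101 = -1.
Using column 3: 27 + 19 + 39 + ? → (2,3) = 100 − 85 = 15.
Column 4: 55 + 3 + (-1) + ? = 100, so (4,4) = 43.
The remaining cell in main diagonal is (2,2) = 100 − 69 = 31.
Using anti-diagonal: 55 + 15 + 35 + ? → (4,1) = 100 − 105 = -5.
The remaining cell in row 2 is (2,1) = 100 − 49 = 51.
Row 4: -5 + 39 + 43 + ? = 100, so (4,2) = 23.

7 11 27 55 / 51 31 15 3 / 47 35 19 -1 / -5 23 39 43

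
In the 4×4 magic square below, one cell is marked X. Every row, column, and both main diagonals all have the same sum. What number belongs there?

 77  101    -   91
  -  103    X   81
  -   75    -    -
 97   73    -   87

89

Column 2 is complete and sums to 352; that is the magic constant.
From row 1, 352 − (77 + 101 + 91) gives (1,3) = 83.
Using row 4: 97 + 73 + 87 + ? → (4,3) = 352 − 257 = 95.
The remaining cell in column 4 is (3,4) = 352 − 259 = 93.
The remaining cell in main diagonal is (3,3) = 352 − 267 = 85.
From anti-diagonal, 352 − (91 + 75 + 97) gives (2,3) = 89.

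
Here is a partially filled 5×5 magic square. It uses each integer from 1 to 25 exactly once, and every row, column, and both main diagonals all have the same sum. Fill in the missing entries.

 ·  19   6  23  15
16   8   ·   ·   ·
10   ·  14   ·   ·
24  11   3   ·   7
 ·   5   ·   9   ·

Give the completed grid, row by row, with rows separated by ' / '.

2 19 6 23 15 / 16 8 25 12 4 / 10 22 14 1 18 / 24 11 3 20 7 / 13 5 17 9 21

The entries are 1 through 25, which sum to 325, so each line sums to 325/5 = 65.
Row 1 must total 65; the given cells sum to 63, so (1,1) = 2.
Row 4 needs 65; the known cells sum to 45, so (4,4) = 20.
Using column 1: 2 + 16 + 10 + 24 + ? → (5,1) = 65 − 52 = 13.
The remaining cell in column 2 is (3,2) = 65 − 43 = 22.
Main diagonal: 2 + 8 + 14 + 20 + ? = 65, so (5,5) = 21.
Using anti-diagonal: 15 + 14 + 11 + 13 + ? → (2,4) = 65 − 53 = 12.
Using row 5: 13 + 5 + 9 + 21 + ? → (5,3) = 65 − 48 = 17.
Column 3 must total 65; the given cells sum to 40, so (2,3) = 25.
Using column 4: 23 + 12 + 20 + 9 + ? → (3,4) = 65 − 64 = 1.
Row 2: 16 + 8 + 25 + 12 + ? = 65, so (2,5) = 4.
From row 3, 65 − (10 + 22 + 14 + 1) gives (3,5) = 18.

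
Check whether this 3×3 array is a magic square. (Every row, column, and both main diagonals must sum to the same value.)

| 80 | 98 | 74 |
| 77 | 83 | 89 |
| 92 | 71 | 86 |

Row 1: 80 + 98 + 74 = 252.
Row 2: 77 + 83 + 89 = 249.
Row 3: 92 + 71 + 86 = 249.
Column 1: 80 + 77 + 92 = 249.
Column 2: 98 + 83 + 71 = 252.
Column 3: 74 + 89 + 86 = 249.
Main diagonal: 80 + 83 + 86 = 249.
Anti-diagonal: 74 + 83 + 92 = 249.

No — row 1 sums to 252 but column 3 sums to 249.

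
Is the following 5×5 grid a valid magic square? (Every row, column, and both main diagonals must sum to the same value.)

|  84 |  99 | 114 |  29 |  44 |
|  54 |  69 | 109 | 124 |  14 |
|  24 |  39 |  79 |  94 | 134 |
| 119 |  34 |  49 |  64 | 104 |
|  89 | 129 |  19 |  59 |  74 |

Row 1: 84 + 99 + 114 + 29 + 44 = 370.
Row 2: 54 + 69 + 109 + 124 + 14 = 370.
Row 3: 24 + 39 + 79 + 94 + 134 = 370.
Row 4: 119 + 34 + 49 + 64 + 104 = 370.
Row 5: 89 + 129 + 19 + 59 + 74 = 370.
Column 1: 84 + 54 + 24 + 119 + 89 = 370.
Column 2: 99 + 69 + 39 + 34 + 129 = 370.
Column 3: 114 + 109 + 79 + 49 + 19 = 370.
Column 4: 29 + 124 + 94 + 64 + 59 = 370.
Column 5: 44 + 14 + 134 + 104 + 74 = 370.
Main diagonal: 84 + 69 + 79 + 64 + 74 = 370.
Anti-diagonal: 44 + 124 + 79 + 34 + 89 = 370.
All lines sum to 370.

Yes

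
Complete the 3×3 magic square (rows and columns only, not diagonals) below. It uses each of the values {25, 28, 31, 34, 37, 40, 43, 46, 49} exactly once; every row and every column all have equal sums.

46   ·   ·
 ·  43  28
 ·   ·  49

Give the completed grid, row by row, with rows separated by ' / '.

The 9 entries sum to 333, so each line sums to 333/3 = 111.
Row 2: 43 + 28 + ? = 111, so (2,1) = 40.
Using column 1: 46 + 40 + ? → (3,1) = 111 − 86 = 25.
The remaining cell in column 3 is (1,3) = 111 − 77 = 34.
Row 1: 46 + 34 + ? = 111, so (1,2) = 31.
Using row 3: 25 + 49 + ? → (3,2) = 111 − 74 = 37.

46 31 34 / 40 43 28 / 25 37 49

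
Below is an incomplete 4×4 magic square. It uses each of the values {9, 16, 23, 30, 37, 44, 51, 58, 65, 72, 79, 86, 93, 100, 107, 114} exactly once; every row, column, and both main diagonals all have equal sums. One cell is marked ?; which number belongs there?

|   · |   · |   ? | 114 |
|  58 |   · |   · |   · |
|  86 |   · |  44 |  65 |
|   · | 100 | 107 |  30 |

The 16 entries sum to 984, so each line sums to 984/4 = 246.
Using row 3: 86 + 44 + 65 + ? → (3,2) = 246 − 195 = 51.
From row 4, 246 − (100 + 107 + 30) gives (4,1) = 9.
The remaining cell in column 1 is (1,1) = 246 − 153 = 93.
From column 4, 246 − (114 + 65 + 30) gives (2,4) = 37.
From main diagonal, 246 − (93 + 44 + 30) gives (2,2) = 79.
From anti-diagonal, 246 − (114 + 51 + 9) gives (2,3) = 72.
Column 2 must total 246; the given cells sum to 230, so (1,2) = 16.
The remaining cell in column 3 is (1,3) = 246 − 223 = 23.

23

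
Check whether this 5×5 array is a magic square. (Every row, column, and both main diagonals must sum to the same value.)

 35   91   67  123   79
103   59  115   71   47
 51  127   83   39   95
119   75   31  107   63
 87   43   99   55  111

Row 1: 35 + 91 + 67 + 123 + 79 = 395.
Row 2: 103 + 59 + 115 + 71 + 47 = 395.
Row 3: 51 + 127 + 83 + 39 + 95 = 395.
Row 4: 119 + 75 + 31 + 107 + 63 = 395.
Row 5: 87 + 43 + 99 + 55 + 111 = 395.
Column 1: 35 + 103 + 51 + 119 + 87 = 395.
Column 2: 91 + 59 + 127 + 75 + 43 = 395.
Column 3: 67 + 115 + 83 + 31 + 99 = 395.
Column 4: 123 + 71 + 39 + 107 + 55 = 395.
Column 5: 79 + 47 + 95 + 63 + 111 = 395.
Main diagonal: 35 + 59 + 83 + 107 + 111 = 395.
Anti-diagonal: 79 + 71 + 83 + 75 + 87 = 395.
All lines sum to 395.

Yes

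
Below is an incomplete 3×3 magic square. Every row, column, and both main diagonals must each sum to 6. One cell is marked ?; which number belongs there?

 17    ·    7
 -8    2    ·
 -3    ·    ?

From row 1, 6 − (17 + 7) gives (1,2) = -18.
Row 2: -8 + 2 + ? = 6, so (2,3) = 12.
Using column 2: -18 + 2 + ? → (3,2) = 6 − (-16) = 22.
The remaining cell in column 3 is (3,3) = 6 − 19 = -13.

-13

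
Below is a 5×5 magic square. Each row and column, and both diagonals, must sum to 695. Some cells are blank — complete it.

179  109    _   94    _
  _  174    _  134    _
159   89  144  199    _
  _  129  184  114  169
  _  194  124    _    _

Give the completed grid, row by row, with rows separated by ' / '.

179 109 164 94 149 / 119 174 79 134 189 / 159 89 144 199 104 / 99 129 184 114 169 / 139 194 124 154 84

From row 3, 695 − (159 + 89 + 144 + 199) gives (3,5) = 104.
Row 4 needs 695; the known cells sum to 596, so (4,1) = 99.
Column 4 needs 695; the known cells sum to 541, so (5,4) = 154.
Main diagonal: 179 + 174 + 144 + 114 + ? = 695, so (5,5) = 84.
The remaining cell in row 5 is (5,1) = 695 − 556 = 139.
Column 1 needs 695; the known cells sum to 576, so (2,1) = 119.
Anti-diagonal must total 695; the given cells sum to 546, so (1,5) = 149.
Row 1 must total 695; the given cells sum to 531, so (1,3) = 164.
Using column 3: 164 + 144 + 184 + 124 + ? → (2,3) = 695 − 616 = 79.
From column 5, 695 − (149 + 104 + 169 + 84) gives (2,5) = 189.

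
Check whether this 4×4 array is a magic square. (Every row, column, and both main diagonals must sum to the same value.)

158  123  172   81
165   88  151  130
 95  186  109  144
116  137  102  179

Yes

Row 1: 158 + 123 + 172 + 81 = 534.
Row 2: 165 + 88 + 151 + 130 = 534.
Row 3: 95 + 186 + 109 + 144 = 534.
Row 4: 116 + 137 + 102 + 179 = 534.
Column 1: 158 + 165 + 95 + 116 = 534.
Column 2: 123 + 88 + 186 + 137 = 534.
Column 3: 172 + 151 + 109 + 102 = 534.
Column 4: 81 + 130 + 144 + 179 = 534.
Main diagonal: 158 + 88 + 109 + 179 = 534.
Anti-diagonal: 81 + 151 + 186 + 116 = 534.
All lines sum to 534.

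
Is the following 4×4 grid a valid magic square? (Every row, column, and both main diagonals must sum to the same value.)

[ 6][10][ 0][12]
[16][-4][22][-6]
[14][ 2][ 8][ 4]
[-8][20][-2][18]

Yes

Row 1: 6 + 10 + 0 + 12 = 28.
Row 2: 16 + (-4) + 22 + (-6) = 28.
Row 3: 14 + 2 + 8 + 4 = 28.
Row 4: -8 + 20 + (-2) + 18 = 28.
Column 1: 6 + 16 + 14 + (-8) = 28.
Column 2: 10 + (-4) + 2 + 20 = 28.
Column 3: 0 + 22 + 8 + (-2) = 28.
Column 4: 12 + (-6) + 4 + 18 = 28.
Main diagonal: 6 + (-4) + 8 + 18 = 28.
Anti-diagonal: 12 + 22 + 2 + (-8) = 28.
All lines sum to 28.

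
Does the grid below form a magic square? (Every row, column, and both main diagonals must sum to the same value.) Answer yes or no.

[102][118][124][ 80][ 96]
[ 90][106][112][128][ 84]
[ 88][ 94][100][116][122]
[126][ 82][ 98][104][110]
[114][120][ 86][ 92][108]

Row 1: 102 + 118 + 124 + 80 + 96 = 520.
Row 2: 90 + 106 + 112 + 128 + 84 = 520.
Row 3: 88 + 94 + 100 + 116 + 122 = 520.
Row 4: 126 + 82 + 98 + 104 + 110 = 520.
Row 5: 114 + 120 + 86 + 92 + 108 = 520.
Column 1: 102 + 90 + 88 + 126 + 114 = 520.
Column 2: 118 + 106 + 94 + 82 + 120 = 520.
Column 3: 124 + 112 + 100 + 98 + 86 = 520.
Column 4: 80 + 128 + 116 + 104 + 92 = 520.
Column 5: 96 + 84 + 122 + 110 + 108 = 520.
Main diagonal: 102 + 106 + 100 + 104 + 108 = 520.
Anti-diagonal: 96 + 128 + 100 + 82 + 114 = 520.
All lines sum to 520.

Yes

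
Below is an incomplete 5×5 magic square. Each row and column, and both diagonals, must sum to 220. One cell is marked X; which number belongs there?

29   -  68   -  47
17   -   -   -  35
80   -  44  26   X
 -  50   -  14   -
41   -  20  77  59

The remaining cell in row 5 is (5,2) = 220 − 197 = 23.
The remaining cell in column 1 is (4,1) = 220 − 167 = 53.
Main diagonal: 29 + 44 + 14 + 59 + ? = 220, so (2,2) = 74.
Anti-diagonal: 47 + 44 + 50 + 41 + ? = 220, so (2,4) = 38.
Row 2 must total 220; the given cells sum to 164, so (2,3) = 56.
From column 3, 220 − (68 + 56 + 44 + 20) gives (4,3) = 32.
Column 4 must total 220; the given cells sum to 155, so (1,4) = 65.
Using row 1: 29 + 68 + 65 + 47 + ? → (1,2) = 220 − 209 = 11.
The remaining cell in row 4 is (4,5) = 220 − 149 = 71.
Column 2 must total 220; the given cells sum to 158, so (3,2) = 62.
The remaining cell in column 5 is (3,5) = 220 − 212 = 8.

8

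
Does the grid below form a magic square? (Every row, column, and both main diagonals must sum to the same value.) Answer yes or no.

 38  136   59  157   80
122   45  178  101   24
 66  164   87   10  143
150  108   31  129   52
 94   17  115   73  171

Row 1: 38 + 136 + 59 + 157 + 80 = 470.
Row 2: 122 + 45 + 178 + 101 + 24 = 470.
Row 3: 66 + 164 + 87 + 10 + 143 = 470.
Row 4: 150 + 108 + 31 + 129 + 52 = 470.
Row 5: 94 + 17 + 115 + 73 + 171 = 470.
Column 1: 38 + 122 + 66 + 150 + 94 = 470.
Column 2: 136 + 45 + 164 + 108 + 17 = 470.
Column 3: 59 + 178 + 87 + 31 + 115 = 470.
Column 4: 157 + 101 + 10 + 129 + 73 = 470.
Column 5: 80 + 24 + 143 + 52 + 171 = 470.
Main diagonal: 38 + 45 + 87 + 129 + 171 = 470.
Anti-diagonal: 80 + 101 + 87 + 108 + 94 = 470.
All lines sum to 470.

Yes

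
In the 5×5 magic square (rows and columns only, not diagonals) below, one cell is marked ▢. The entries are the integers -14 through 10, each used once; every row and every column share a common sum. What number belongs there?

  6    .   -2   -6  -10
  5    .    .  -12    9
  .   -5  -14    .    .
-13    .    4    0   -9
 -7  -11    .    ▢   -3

The entries are -14 through 10, which sum to -50, so each line sums to -50/5 = -10.
Row 1 must total -10; the given cells sum to -12, so (1,2) = 2.
Row 4: -13 + 4 + 0 + (-9) + ? = -10, so (4,2) = 8.
Using column 1: 6 + 5 + (-13) + (-7) + ? → (3,1) = -10 − (-9) = -1.
Column 2: 2 + (-5) + 8 + (-11) + ? = -10, so (2,2) = -4.
Using column 5: -10 + 9 + (-9) + (-3) + ? → (3,5) = -10 − (-13) = 3.
Row 2: 5 + (-4) + (-12) + 9 + ? = -10, so (2,3) = -8.
From row 3, -10 − (-1 + (-5) + (-14) + 3) gives (3,4) = 7.
Column 3: -2 + (-8) + (-14) + 4 + ? = -10, so (5,3) = 10.
Column 4 needs -10; the known cells sum to -11, so (5,4) = 1.

1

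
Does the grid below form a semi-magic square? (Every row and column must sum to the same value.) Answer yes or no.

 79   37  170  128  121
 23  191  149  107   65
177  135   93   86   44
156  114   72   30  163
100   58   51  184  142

Yes

Row 1: 79 + 37 + 170 + 128 + 121 = 535.
Row 2: 23 + 191 + 149 + 107 + 65 = 535.
Row 3: 177 + 135 + 93 + 86 + 44 = 535.
Row 4: 156 + 114 + 72 + 30 + 163 = 535.
Row 5: 100 + 58 + 51 + 184 + 142 = 535.
Column 1: 79 + 23 + 177 + 156 + 100 = 535.
Column 2: 37 + 191 + 135 + 114 + 58 = 535.
Column 3: 170 + 149 + 93 + 72 + 51 = 535.
Column 4: 128 + 107 + 86 + 30 + 184 = 535.
Column 5: 121 + 65 + 44 + 163 + 142 = 535.
All lines sum to 535.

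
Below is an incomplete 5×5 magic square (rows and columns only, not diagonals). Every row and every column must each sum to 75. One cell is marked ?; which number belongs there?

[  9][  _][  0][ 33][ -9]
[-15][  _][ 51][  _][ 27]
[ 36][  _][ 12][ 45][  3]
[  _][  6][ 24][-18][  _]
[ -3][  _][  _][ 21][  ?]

The remaining cell in row 1 is (1,2) = 75 − 33 = 42.
Row 3 needs 75; the known cells sum to 96, so (3,2) = -21.
Column 1 needs 75; the known cells sum to 27, so (4,1) = 48.
Column 3 must total 75; the given cells sum to 87, so (5,3) = -12.
Using column 4: 33 + 45 + (-18) + 21 + ? → (2,4) = 75 − 81 = -6.
Row 2 must total 75; the given cells sum to 57, so (2,2) = 18.
Using row 4: 48 + 6 + 24 + (-18) + ? → (4,5) = 75 − 60 = 15.
Column 2 must total 75; the given cells sum to 45, so (5,2) = 30.
Column 5 must total 75; the given cells sum to 36, so (5,5) = 39.

39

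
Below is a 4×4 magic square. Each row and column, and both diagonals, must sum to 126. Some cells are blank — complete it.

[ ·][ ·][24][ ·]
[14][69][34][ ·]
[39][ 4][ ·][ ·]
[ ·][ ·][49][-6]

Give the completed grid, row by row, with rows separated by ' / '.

44 -1 24 59 / 14 69 34 9 / 39 4 19 64 / 29 54 49 -6

Using row 2: 14 + 69 + 34 + ? → (2,4) = 126 − 117 = 9.
Column 3 needs 126; the known cells sum to 107, so (3,3) = 19.
Main diagonal needs 126; the known cells sum to 82, so (1,1) = 44.
From row 3, 126 − (39 + 4 + 19) gives (3,4) = 64.
Column 1: 44 + 14 + 39 + ? = 126, so (4,1) = 29.
Using column 4: 9 + 64 + (-6) + ? → (1,4) = 126 − 67 = 59.
From row 1, 126 − (44 + 24 + 59) gives (1,2) = -1.
From row 4, 126 − (29 + 49 + (-6)) gives (4,2) = 54.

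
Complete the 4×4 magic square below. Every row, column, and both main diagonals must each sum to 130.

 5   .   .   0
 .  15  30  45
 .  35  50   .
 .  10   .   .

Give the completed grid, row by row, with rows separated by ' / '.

From row 2, 130 − (15 + 30 + 45) gives (2,1) = 40.
Column 2 must total 130; the given cells sum to 60, so (1,2) = 70.
Main diagonal must total 130; the given cells sum to 70, so (4,4) = 60.
From anti-diagonal, 130 − (0 + 30 + 35) gives (4,1) = 65.
Row 1: 5 + 70 + 0 + ? = 130, so (1,3) = 55.
Row 4 must total 130; the given cells sum to 135, so (4,3) = -5.
The remaining cell in column 1 is (3,1) = 130 − 110 = 20.
Using column 4: 0 + 45 + 60 + ? → (3,4) = 130 − 105 = 25.

5 70 55 0 / 40 15 30 45 / 20 35 50 25 / 65 10 -5 60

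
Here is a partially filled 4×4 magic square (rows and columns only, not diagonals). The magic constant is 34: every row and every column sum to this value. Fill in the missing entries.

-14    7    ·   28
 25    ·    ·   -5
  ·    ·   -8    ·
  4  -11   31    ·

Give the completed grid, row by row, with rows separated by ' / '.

-14 7 13 28 / 25 16 -2 -5 / 19 22 -8 1 / 4 -11 31 10

The remaining cell in row 1 is (1,3) = 34 − 21 = 13.
Row 4 must total 34; the given cells sum to 24, so (4,4) = 10.
From column 1, 34 − (-14 + 25 + 4) gives (3,1) = 19.
Column 3: 13 + (-8) + 31 + ? = 34, so (2,3) = -2.
Column 4 needs 34; the known cells sum to 33, so (3,4) = 1.
The remaining cell in row 2 is (2,2) = 34 − 18 = 16.
The remaining cell in row 3 is (3,2) = 34 − 12 = 22.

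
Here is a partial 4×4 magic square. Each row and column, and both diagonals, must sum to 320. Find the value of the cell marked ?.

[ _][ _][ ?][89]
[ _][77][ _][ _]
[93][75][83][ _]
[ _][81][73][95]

79

Row 3 needs 320; the known cells sum to 251, so (3,4) = 69.
Row 4: 81 + 73 + 95 + ? = 320, so (4,1) = 71.
Column 2: 77 + 75 + 81 + ? = 320, so (1,2) = 87.
Column 4: 89 + 69 + 95 + ? = 320, so (2,4) = 67.
From main diagonal, 320 − (77 + 83 + 95) gives (1,1) = 65.
Anti-diagonal needs 320; the known cells sum to 235, so (2,3) = 85.
Row 1 needs 320; the known cells sum to 241, so (1,3) = 79.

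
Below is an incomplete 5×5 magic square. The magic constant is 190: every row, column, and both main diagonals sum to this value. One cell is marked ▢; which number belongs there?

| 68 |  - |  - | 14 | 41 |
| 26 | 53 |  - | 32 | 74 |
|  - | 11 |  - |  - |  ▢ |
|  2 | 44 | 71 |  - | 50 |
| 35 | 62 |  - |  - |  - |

17

From row 2, 190 − (26 + 53 + 32 + 74) gives (2,3) = 5.
Row 4: 2 + 44 + 71 + 50 + ? = 190, so (4,4) = 23.
Column 1 needs 190; the known cells sum to 131, so (3,1) = 59.
Column 2 must total 190; the given cells sum to 170, so (1,2) = 20.
Anti-diagonal: 41 + 32 + 44 + 35 + ? = 190, so (3,3) = 38.
The remaining cell in row 1 is (1,3) = 190 − 143 = 47.
The remaining cell in column 3 is (5,3) = 190 − 161 = 29.
Main diagonal must total 190; the given cells sum to 182, so (5,5) = 8.
The remaining cell in row 5 is (5,4) = 190 − 134 = 56.
Column 4 must total 190; the given cells sum to 125, so (3,4) = 65.
Using column 5: 41 + 74 + 50 + 8 + ? → (3,5) = 190 − 173 = 17.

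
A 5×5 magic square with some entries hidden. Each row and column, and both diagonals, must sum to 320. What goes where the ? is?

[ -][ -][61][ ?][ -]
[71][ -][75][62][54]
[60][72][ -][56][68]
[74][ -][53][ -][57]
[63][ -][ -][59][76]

73

Using row 2: 71 + 75 + 62 + 54 + ? → (2,2) = 320 − 262 = 58.
Row 3 must total 320; the given cells sum to 256, so (3,3) = 64.
Using column 1: 71 + 60 + 74 + 63 + ? → (1,1) = 320 − 268 = 52.
Column 3 must total 320; the given cells sum to 253, so (5,3) = 67.
Column 5 must total 320; the given cells sum to 255, so (1,5) = 65.
The remaining cell in main diagonal is (4,4) = 320 − 250 = 70.
From anti-diagonal, 320 − (65 + 62 + 64 + 63) gives (4,2) = 66.
The remaining cell in row 5 is (5,2) = 320 − 265 = 55.
The remaining cell in column 2 is (1,2) = 320 − 251 = 69.
The remaining cell in column 4 is (1,4) = 320 − 247 = 73.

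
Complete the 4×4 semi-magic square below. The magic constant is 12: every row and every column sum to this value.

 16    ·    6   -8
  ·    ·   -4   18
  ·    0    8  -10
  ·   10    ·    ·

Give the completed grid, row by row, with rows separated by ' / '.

Row 1 needs 12; the known cells sum to 14, so (1,2) = -2.
From row 3, 12 − (0 + 8 + (-10)) gives (3,1) = 14.
Column 2: -2 + 0 + 10 + ? = 12, so (2,2) = 4.
Using column 3: 6 + (-4) + 8 + ? → (4,3) = 12 − 10 = 2.
Column 4 needs 12; the known cells sum to 0, so (4,4) = 12.
Row 2: 4 + (-4) + 18 + ? = 12, so (2,1) = -6.
The remaining cell in row 4 is (4,1) = 12 − 24 = -12.

16 -2 6 -8 / -6 4 -4 18 / 14 0 8 -10 / -12 10 2 12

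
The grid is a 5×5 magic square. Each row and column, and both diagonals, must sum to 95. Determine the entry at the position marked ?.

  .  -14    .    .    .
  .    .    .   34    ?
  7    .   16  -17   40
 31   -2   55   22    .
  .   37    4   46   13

Row 3 must total 95; the given cells sum to 46, so (3,2) = 49.
Row 4: 31 + (-2) + 55 + 22 + ? = 95, so (4,5) = -11.
Row 5: 37 + 4 + 46 + 13 + ? = 95, so (5,1) = -5.
Using column 2: -14 + 49 + (-2) + 37 + ? → (2,2) = 95 − 70 = 25.
Column 4 needs 95; the known cells sum to 85, so (1,4) = 10.
Main diagonal needs 95; the known cells sum to 76, so (1,1) = 19.
Using anti-diagonal: 34 + 16 + (-2) + (-5) + ? → (1,5) = 95 − 43 = 52.
Using row 1: 19 + (-14) + 10 + 52 + ? → (1,3) = 95 − 67 = 28.
Column 1 must total 95; the given cells sum to 52, so (2,1) = 43.
The remaining cell in column 3 is (2,3) = 95 − 103 = -8.
Column 5 must total 95; the given cells sum to 94, so (2,5) = 1.

1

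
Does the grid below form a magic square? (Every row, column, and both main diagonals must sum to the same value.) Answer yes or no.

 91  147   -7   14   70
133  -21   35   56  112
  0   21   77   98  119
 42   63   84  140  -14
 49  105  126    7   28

Yes

Row 1: 91 + 147 + (-7) + 14 + 70 = 315.
Row 2: 133 + (-21) + 35 + 56 + 112 = 315.
Row 3: 0 + 21 + 77 + 98 + 119 = 315.
Row 4: 42 + 63 + 84 + 140 + (-14) = 315.
Row 5: 49 + 105 + 126 + 7 + 28 = 315.
Column 1: 91 + 133 + 0 + 42 + 49 = 315.
Column 2: 147 + (-21) + 21 + 63 + 105 = 315.
Column 3: -7 + 35 + 77 + 84 + 126 = 315.
Column 4: 14 + 56 + 98 + 140 + 7 = 315.
Column 5: 70 + 112 + 119 + (-14) + 28 = 315.
Main diagonal: 91 + (-21) + 77 + 140 + 28 = 315.
Anti-diagonal: 70 + 56 + 77 + 63 + 49 = 315.
All lines sum to 315.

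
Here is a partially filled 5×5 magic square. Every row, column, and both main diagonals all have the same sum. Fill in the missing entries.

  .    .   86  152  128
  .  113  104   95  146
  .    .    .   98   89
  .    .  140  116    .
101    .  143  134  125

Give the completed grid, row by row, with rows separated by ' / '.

Column 4 is already complete: 152 + 95 + 98 + 116 + 134 = 595, so that is the magic constant.
Row 2 must total 595; the given cells sum to 458, so (2,1) = 137.
Using row 5: 101 + 143 + 134 + 125 + ? → (5,2) = 595 − 503 = 92.
Column 3: 86 + 104 + 140 + 143 + ? = 595, so (3,3) = 122.
The remaining cell in column 5 is (4,5) = 595 − 488 = 107.
Main diagonal needs 595; the known cells sum to 476, so (1,1) = 119.
Anti-diagonal needs 595; the known cells sum to 446, so (4,2) = 149.
Using row 1: 119 + 86 + 152 + 128 + ? → (1,2) = 595 − 485 = 110.
The remaining cell in row 4 is (4,1) = 595 − 512 = 83.
The remaining cell in column 1 is (3,1) = 595 − 440 = 155.
Column 2: 110 + 113 + 149 + 92 + ? = 595, so (3,2) = 131.

119 110 86 152 128 / 137 113 104 95 146 / 155 131 122 98 89 / 83 149 140 116 107 / 101 92 143 134 125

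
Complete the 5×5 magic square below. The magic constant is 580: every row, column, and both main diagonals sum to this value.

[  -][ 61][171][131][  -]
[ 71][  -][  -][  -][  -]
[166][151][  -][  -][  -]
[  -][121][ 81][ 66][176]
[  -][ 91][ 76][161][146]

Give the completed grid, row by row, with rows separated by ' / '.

101 61 171 131 116 / 71 156 141 126 86 / 166 151 111 96 56 / 136 121 81 66 176 / 106 91 76 161 146

Row 4: 121 + 81 + 66 + 176 + ? = 580, so (4,1) = 136.
Row 5 needs 580; the known cells sum to 474, so (5,1) = 106.
Column 1: 71 + 166 + 136 + 106 + ? = 580, so (1,1) = 101.
Column 2 must total 580; the given cells sum to 424, so (2,2) = 156.
Main diagonal needs 580; the known cells sum to 469, so (3,3) = 111.
Using row 1: 101 + 61 + 171 + 131 + ? → (1,5) = 580 − 464 = 116.
From column 3, 580 − (171 + 111 + 81 + 76) gives (2,3) = 141.
From anti-diagonal, 580 − (116 + 111 + 121 + 106) gives (2,4) = 126.
Row 2 needs 580; the known cells sum to 494, so (2,5) = 86.
Column 4 must total 580; the given cells sum to 484, so (3,4) = 96.
The remaining cell in column 5 is (3,5) = 580 − 524 = 56.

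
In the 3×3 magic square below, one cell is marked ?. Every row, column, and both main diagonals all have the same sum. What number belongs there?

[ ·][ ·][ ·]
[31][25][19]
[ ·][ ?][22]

37

Row 2 is complete and sums to 75; that is the magic constant.
Column 3: 19 + 22 + ? = 75, so (1,3) = 34.
Main diagonal needs 75; the known cells sum to 47, so (1,1) = 28.
Using anti-diagonal: 34 + 25 + ? → (3,1) = 75 − 59 = 16.
Row 1 must total 75; the given cells sum to 62, so (1,2) = 13.
Row 3 must total 75; the given cells sum to 38, so (3,2) = 37.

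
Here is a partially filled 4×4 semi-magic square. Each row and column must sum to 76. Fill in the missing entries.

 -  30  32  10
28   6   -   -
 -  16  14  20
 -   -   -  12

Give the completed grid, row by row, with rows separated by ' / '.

4 30 32 10 / 28 6 8 34 / 26 16 14 20 / 18 24 22 12

Row 1: 30 + 32 + 10 + ? = 76, so (1,1) = 4.
Row 3 must total 76; the given cells sum to 50, so (3,1) = 26.
From column 1, 76 − (4 + 28 + 26) gives (4,1) = 18.
Column 2: 30 + 6 + 16 + ? = 76, so (4,2) = 24.
Column 4 needs 76; the known cells sum to 42, so (2,4) = 34.
From row 2, 76 − (28 + 6 + 34) gives (2,3) = 8.
Row 4 must total 76; the given cells sum to 54, so (4,3) = 22.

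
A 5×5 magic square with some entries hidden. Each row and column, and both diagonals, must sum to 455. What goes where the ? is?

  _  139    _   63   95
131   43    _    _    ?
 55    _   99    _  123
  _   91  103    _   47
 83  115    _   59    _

119

Column 2 must total 455; the given cells sum to 388, so (3,2) = 67.
The remaining cell in anti-diagonal is (2,4) = 455 − 368 = 87.
From row 3, 455 − (55 + 67 + 99 + 123) gives (3,4) = 111.
From column 4, 455 − (63 + 87 + 111 + 59) gives (4,4) = 135.
Row 4 must total 455; the given cells sum to 376, so (4,1) = 79.
Column 1: 131 + 55 + 79 + 83 + ? = 455, so (1,1) = 107.
Main diagonal must total 455; the given cells sum to 384, so (5,5) = 71.
The remaining cell in row 1 is (1,3) = 455 − 404 = 51.
Using row 5: 83 + 115 + 59 + 71 + ? → (5,3) = 455 − 328 = 127.
Column 3 must total 455; the given cells sum to 380, so (2,3) = 75.
Using column 5: 95 + 123 + 47 + 71 + ? → (2,5) = 455 − 336 = 119.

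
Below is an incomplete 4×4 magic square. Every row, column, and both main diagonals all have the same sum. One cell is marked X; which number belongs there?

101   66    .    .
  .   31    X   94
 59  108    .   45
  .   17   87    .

Column 2 is complete and sums to 222; that is the magic constant.
The remaining cell in row 3 is (3,3) = 222 − 212 = 10.
From main diagonal, 222 − (101 + 31 + 10) gives (4,4) = 80.
The remaining cell in row 4 is (4,1) = 222 − 184 = 38.
Column 1: 101 + 59 + 38 + ? = 222, so (2,1) = 24.
From column 4, 222 − (94 + 45 + 80) gives (1,4) = 3.
Anti-diagonal needs 222; the known cells sum to 149, so (2,3) = 73.

73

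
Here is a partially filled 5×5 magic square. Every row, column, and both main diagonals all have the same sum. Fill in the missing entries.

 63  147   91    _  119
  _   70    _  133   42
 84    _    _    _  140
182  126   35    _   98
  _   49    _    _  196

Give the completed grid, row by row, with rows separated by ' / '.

63 147 91 175 119 / 161 70 189 133 42 / 84 203 112 56 140 / 182 126 35 154 98 / 105 49 168 77 196

Column 5 is already complete: 119 + 42 + 140 + 98 + 196 = 595, so that is the magic constant.
The remaining cell in row 1 is (1,4) = 595 − 420 = 175.
Using row 4: 182 + 126 + 35 + 98 + ? → (4,4) = 595 − 441 = 154.
The remaining cell in column 2 is (3,2) = 595 − 392 = 203.
Main diagonal must total 595; the given cells sum to 483, so (3,3) = 112.
From anti-diagonal, 595 − (119 + 133 + 112 + 126) gives (5,1) = 105.
The remaining cell in row 3 is (3,4) = 595 − 539 = 56.
The remaining cell in column 1 is (2,1) = 595 − 434 = 161.
The remaining cell in column 4 is (5,4) = 595 − 518 = 77.
Using row 2: 161 + 70 + 133 + 42 + ? → (2,3) = 595 − 406 = 189.
Using row 5: 105 + 49 + 77 + 196 + ? → (5,3) = 595 − 427 = 168.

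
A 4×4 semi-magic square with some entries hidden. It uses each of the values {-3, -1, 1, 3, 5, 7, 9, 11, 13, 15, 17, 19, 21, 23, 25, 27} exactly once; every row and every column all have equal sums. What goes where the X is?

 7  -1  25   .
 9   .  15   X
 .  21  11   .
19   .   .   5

23

The 16 entries sum to 192, so each line sums to 192/4 = 48.
Row 1: 7 + (-1) + 25 + ? = 48, so (1,4) = 17.
The remaining cell in column 1 is (3,1) = 48 − 35 = 13.
From column 3, 48 − (25 + 15 + 11) gives (4,3) = -3.
From row 3, 48 − (13 + 21 + 11) gives (3,4) = 3.
Row 4 must total 48; the given cells sum to 21, so (4,2) = 27.
Column 2 must total 48; the given cells sum to 47, so (2,2) = 1.
From column 4, 48 − (17 + 3 + 5) gives (2,4) = 23.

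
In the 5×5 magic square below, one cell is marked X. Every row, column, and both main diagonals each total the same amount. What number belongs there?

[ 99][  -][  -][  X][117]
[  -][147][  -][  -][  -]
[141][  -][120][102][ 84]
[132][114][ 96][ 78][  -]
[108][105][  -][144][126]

135

Main diagonal is complete and sums to 570; that is the magic constant.
The remaining cell in row 3 is (3,2) = 570 − 447 = 123.
Row 4: 132 + 114 + 96 + 78 + ? = 570, so (4,5) = 150.
The remaining cell in row 5 is (5,3) = 570 − 483 = 87.
The remaining cell in column 1 is (2,1) = 570 − 480 = 90.
From column 2, 570 − (147 + 123 + 114 + 105) gives (1,2) = 81.
Column 5 needs 570; the known cells sum to 477, so (2,5) = 93.
Anti-diagonal: 117 + 120 + 114 + 108 + ? = 570, so (2,4) = 111.
From row 2, 570 − (90 + 147 + 111 + 93) gives (2,3) = 129.
From column 3, 570 − (129 + 120 + 96 + 87) gives (1,3) = 138.
From column 4, 570 − (111 + 102 + 78 + 144) gives (1,4) = 135.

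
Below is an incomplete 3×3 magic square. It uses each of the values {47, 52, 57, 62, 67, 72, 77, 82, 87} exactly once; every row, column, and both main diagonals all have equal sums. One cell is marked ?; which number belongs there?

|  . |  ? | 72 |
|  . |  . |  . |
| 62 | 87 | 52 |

47

The 9 entries sum to 603, so each line sums to 603/3 = 201.
Using column 3: 72 + 52 + ? → (2,3) = 201 − 124 = 77.
Anti-diagonal: 72 + 62 + ? = 201, so (2,2) = 67.
From row 2, 201 − (67 + 77) gives (2,1) = 57.
Column 1 needs 201; the known cells sum to 119, so (1,1) = 82.
Column 2 needs 201; the known cells sum to 154, so (1,2) = 47.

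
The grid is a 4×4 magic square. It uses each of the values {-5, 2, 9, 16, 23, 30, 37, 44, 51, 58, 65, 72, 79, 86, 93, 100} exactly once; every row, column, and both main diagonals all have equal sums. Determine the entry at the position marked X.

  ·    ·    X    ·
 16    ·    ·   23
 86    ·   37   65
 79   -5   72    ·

The 16 entries sum to 760, so each line sums to 760/4 = 190.
Row 3 needs 190; the known cells sum to 188, so (3,2) = 2.
From row 4, 190 − (79 + (-5) + 72) gives (4,4) = 44.
Column 1 needs 190; the known cells sum to 181, so (1,1) = 9.
Column 4 must total 190; the given cells sum to 132, so (1,4) = 58.
The remaining cell in main diagonal is (2,2) = 190 − 90 = 100.
Anti-diagonal: 58 + 2 + 79 + ? = 190, so (2,3) = 51.
Column 2 must total 190; the given cells sum to 97, so (1,2) = 93.
Using column 3: 51 + 37 + 72 + ? → (1,3) = 190 − 160 = 30.

30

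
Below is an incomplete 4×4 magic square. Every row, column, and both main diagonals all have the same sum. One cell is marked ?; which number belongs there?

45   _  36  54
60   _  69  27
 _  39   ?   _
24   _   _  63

48

Anti-diagonal is complete and sums to 186; that is the magic constant.
Row 1 must total 186; the given cells sum to 135, so (1,2) = 51.
Using row 2: 60 + 69 + 27 + ? → (2,2) = 186 − 156 = 30.
Column 1 needs 186; the known cells sum to 129, so (3,1) = 57.
The remaining cell in column 2 is (4,2) = 186 − 120 = 66.
Column 4 needs 186; the known cells sum to 144, so (3,4) = 42.
The remaining cell in main diagonal is (3,3) = 186 − 138 = 48.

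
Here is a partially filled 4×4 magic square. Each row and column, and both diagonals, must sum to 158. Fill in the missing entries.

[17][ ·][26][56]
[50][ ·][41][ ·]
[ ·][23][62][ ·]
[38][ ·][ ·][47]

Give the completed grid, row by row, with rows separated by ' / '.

17 59 26 56 / 50 32 41 35 / 53 23 62 20 / 38 44 29 47

Row 1: 17 + 26 + 56 + ? = 158, so (1,2) = 59.
Column 1 needs 158; the known cells sum to 105, so (3,1) = 53.
Column 3 must total 158; the given cells sum to 129, so (4,3) = 29.
Main diagonal: 17 + 62 + 47 + ? = 158, so (2,2) = 32.
Using row 2: 50 + 32 + 41 + ? → (2,4) = 158 − 123 = 35.
The remaining cell in row 3 is (3,4) = 158 − 138 = 20.
Row 4: 38 + 29 + 47 + ? = 158, so (4,2) = 44.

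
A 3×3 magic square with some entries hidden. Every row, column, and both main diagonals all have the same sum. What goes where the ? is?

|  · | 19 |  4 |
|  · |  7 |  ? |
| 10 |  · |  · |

1

Anti-diagonal is complete and sums to 21; that is the magic constant.
Using row 1: 19 + 4 + ? → (1,1) = 21 − 23 = -2.
Column 1 must total 21; the given cells sum to 8, so (2,1) = 13.
Column 2 must total 21; the given cells sum to 26, so (3,2) = -5.
From main diagonal, 21 − (-2 + 7) gives (3,3) = 16.
Row 2: 13 + 7 + ? = 21, so (2,3) = 1.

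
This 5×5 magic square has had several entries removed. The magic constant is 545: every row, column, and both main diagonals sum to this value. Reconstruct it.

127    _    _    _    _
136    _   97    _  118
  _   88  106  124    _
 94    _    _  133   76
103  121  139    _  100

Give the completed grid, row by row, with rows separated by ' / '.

Row 5 must total 545; the given cells sum to 463, so (5,4) = 82.
Column 1 needs 545; the known cells sum to 460, so (3,1) = 85.
Main diagonal must total 545; the given cells sum to 466, so (2,2) = 79.
Row 2 needs 545; the known cells sum to 430, so (2,4) = 115.
From row 3, 545 − (85 + 88 + 106 + 124) gives (3,5) = 142.
The remaining cell in column 4 is (1,4) = 545 − 454 = 91.
Column 5 needs 545; the known cells sum to 436, so (1,5) = 109.
Anti-diagonal needs 545; the known cells sum to 433, so (4,2) = 112.
Row 4 needs 545; the known cells sum to 415, so (4,3) = 130.
Using column 2: 79 + 88 + 112 + 121 + ? → (1,2) = 545 − 400 = 145.
Using column 3: 97 + 106 + 130 + 139 + ? → (1,3) = 545 − 472 = 73.

127 145 73 91 109 / 136 79 97 115 118 / 85 88 106 124 142 / 94 112 130 133 76 / 103 121 139 82 100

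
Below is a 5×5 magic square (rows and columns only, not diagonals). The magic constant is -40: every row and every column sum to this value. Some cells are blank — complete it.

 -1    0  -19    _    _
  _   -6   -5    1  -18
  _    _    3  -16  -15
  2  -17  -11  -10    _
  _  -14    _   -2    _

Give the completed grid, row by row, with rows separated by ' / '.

-1 0 -19 -13 -7 / -12 -6 -5 1 -18 / -9 -3 3 -16 -15 / 2 -17 -11 -10 -4 / -20 -14 -8 -2 4

Row 2 needs -40; the known cells sum to -28, so (2,1) = -12.
From row 4, -40 − (2 + (-17) + (-11) + (-10)) gives (4,5) = -4.
Using column 2: 0 + (-6) + (-17) + (-14) + ? → (3,2) = -40 − (-37) = -3.
From column 3, -40 − (-19 + (-5) + 3 + (-11)) gives (5,3) = -8.
From column 4, -40 − (1 + (-16) + (-10) + (-2)) gives (1,4) = -13.
Row 1 must total -40; the given cells sum to -33, so (1,5) = -7.
Row 3 needs -40; the known cells sum to -31, so (3,1) = -9.
Using column 1: -1 + (-12) + (-9) + 2 + ? → (5,1) = -40 − (-20) = -20.
Using column 5: -7 + (-18) + (-15) + (-4) + ? → (5,5) = -40 − (-44) = 4.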